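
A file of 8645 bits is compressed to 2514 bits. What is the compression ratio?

Compression ratio = Original / Compressed
= 8645 / 2514 = 3.44:1


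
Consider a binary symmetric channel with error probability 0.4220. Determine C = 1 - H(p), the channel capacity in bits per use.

For BSC with error probability p:
C = 1 - H(p) where H(p) is binary entropy
H(0.4220) = -0.4220 × log₂(0.4220) - 0.5780 × log₂(0.5780)
H(p) = 0.9824
C = 1 - 0.9824 = 0.0176 bits/use


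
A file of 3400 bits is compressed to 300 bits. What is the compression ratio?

Compression ratio = Original / Compressed
= 3400 / 300 = 11.33:1


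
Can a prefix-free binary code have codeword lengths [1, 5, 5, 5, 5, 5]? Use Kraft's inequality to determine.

Kraft inequality: Σ 2^(-l_i) ≤ 1 for prefix-free code
Calculating: 2^(-1) + 2^(-5) + 2^(-5) + 2^(-5) + 2^(-5) + 2^(-5)
= 0.5 + 0.03125 + 0.03125 + 0.03125 + 0.03125 + 0.03125
= 0.6562
Since 0.6562 ≤ 1, prefix-free code exists


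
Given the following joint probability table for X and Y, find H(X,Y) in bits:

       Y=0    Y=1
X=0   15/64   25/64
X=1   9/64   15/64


H(X,Y) = -Σ p(x,y) log₂ p(x,y)
  p(0,0)=15/64: -0.2344 × log₂(0.2344) = 0.4906
  p(0,1)=25/64: -0.3906 × log₂(0.3906) = 0.5297
  p(1,0)=9/64: -0.1406 × log₂(0.1406) = 0.3980
  p(1,1)=15/64: -0.2344 × log₂(0.2344) = 0.4906
H(X,Y) = 1.9089 bits


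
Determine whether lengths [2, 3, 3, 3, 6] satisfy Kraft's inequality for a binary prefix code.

Kraft inequality: Σ 2^(-l_i) ≤ 1 for prefix-free code
Calculating: 2^(-2) + 2^(-3) + 2^(-3) + 2^(-3) + 2^(-6)
= 0.25 + 0.125 + 0.125 + 0.125 + 0.015625
= 0.6406
Since 0.6406 ≤ 1, prefix-free code exists


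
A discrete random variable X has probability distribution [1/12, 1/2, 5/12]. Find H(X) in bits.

H(X) = -Σ p(x) log₂ p(x)
  -1/12 × log₂(1/12) = 0.2987
  -1/2 × log₂(1/2) = 0.5000
  -5/12 × log₂(5/12) = 0.5263
H(X) = 1.3250 bits


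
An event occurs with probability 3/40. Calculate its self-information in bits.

Information content I(x) = -log₂(p(x))
I = -log₂(3/40) = -log₂(0.0750)
I = 3.7370 bits


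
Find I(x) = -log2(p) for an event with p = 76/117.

Information content I(x) = -log₂(p(x))
I = -log₂(76/117) = -log₂(0.6496)
I = 0.6224 bits


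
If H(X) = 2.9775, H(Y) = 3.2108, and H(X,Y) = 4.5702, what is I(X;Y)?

I(X;Y) = H(X) + H(Y) - H(X,Y)
I(X;Y) = 2.9775 + 3.2108 - 4.5702 = 1.6181 bits


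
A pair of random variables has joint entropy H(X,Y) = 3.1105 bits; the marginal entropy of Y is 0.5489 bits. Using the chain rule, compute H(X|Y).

Chain rule: H(X,Y) = H(X|Y) + H(Y)
H(X|Y) = H(X,Y) - H(Y) = 3.1105 - 0.5489 = 2.5616 bits


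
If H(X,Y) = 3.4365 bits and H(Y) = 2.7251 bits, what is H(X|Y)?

Chain rule: H(X,Y) = H(X|Y) + H(Y)
H(X|Y) = H(X,Y) - H(Y) = 3.4365 - 2.7251 = 0.7114 bits


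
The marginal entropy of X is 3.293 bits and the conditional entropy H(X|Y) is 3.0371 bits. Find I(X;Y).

I(X;Y) = H(X) - H(X|Y)
I(X;Y) = 3.293 - 3.0371 = 0.2559 bits


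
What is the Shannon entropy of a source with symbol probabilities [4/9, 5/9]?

H(X) = -Σ p(x) log₂ p(x)
  -4/9 × log₂(4/9) = 0.5200
  -5/9 × log₂(5/9) = 0.4711
H(X) = 0.9911 bits


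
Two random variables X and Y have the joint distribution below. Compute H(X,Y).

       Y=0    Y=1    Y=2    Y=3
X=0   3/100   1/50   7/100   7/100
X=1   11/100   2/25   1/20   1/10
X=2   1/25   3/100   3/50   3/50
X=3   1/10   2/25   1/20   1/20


H(X,Y) = -Σ p(x,y) log₂ p(x,y)
  p(0,0)=3/100: -0.0300 × log₂(0.0300) = 0.1518
  p(0,1)=1/50: -0.0200 × log₂(0.0200) = 0.1129
  p(0,2)=7/100: -0.0700 × log₂(0.0700) = 0.2686
  p(0,3)=7/100: -0.0700 × log₂(0.0700) = 0.2686
  p(1,0)=11/100: -0.1100 × log₂(0.1100) = 0.3503
  p(1,1)=2/25: -0.0800 × log₂(0.0800) = 0.2915
  p(1,2)=1/20: -0.0500 × log₂(0.0500) = 0.2161
  p(1,3)=1/10: -0.1000 × log₂(0.1000) = 0.3322
  p(2,0)=1/25: -0.0400 × log₂(0.0400) = 0.1858
  p(2,1)=3/100: -0.0300 × log₂(0.0300) = 0.1518
  p(2,2)=3/50: -0.0600 × log₂(0.0600) = 0.2435
  p(2,3)=3/50: -0.0600 × log₂(0.0600) = 0.2435
  p(3,0)=1/10: -0.1000 × log₂(0.1000) = 0.3322
  p(3,1)=2/25: -0.0800 × log₂(0.0800) = 0.2915
  p(3,2)=1/20: -0.0500 × log₂(0.0500) = 0.2161
  p(3,3)=1/20: -0.0500 × log₂(0.0500) = 0.2161
H(X,Y) = 3.8723 bits


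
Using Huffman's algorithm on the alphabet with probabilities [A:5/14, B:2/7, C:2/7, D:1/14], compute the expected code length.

Huffman tree construction:
Combine smallest probabilities repeatedly
Resulting codes:
  A: 11 (length 2)
  B: 01 (length 2)
  C: 10 (length 2)
  D: 00 (length 2)
Average length = Σ p(s) × length(s) = 2.0000 bits


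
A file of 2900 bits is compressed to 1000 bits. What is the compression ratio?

Compression ratio = Original / Compressed
= 2900 / 1000 = 2.90:1


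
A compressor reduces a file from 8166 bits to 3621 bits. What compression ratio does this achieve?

Compression ratio = Original / Compressed
= 8166 / 3621 = 2.26:1


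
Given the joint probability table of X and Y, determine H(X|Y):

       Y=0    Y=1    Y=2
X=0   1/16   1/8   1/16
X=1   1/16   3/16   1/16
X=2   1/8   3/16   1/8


H(X|Y) = Σ_y p(y) H(X|Y=y)
  p(Y=0) = 1/4, H(X|Y=0) = 1.5000
  p(Y=1) = 1/2, H(X|Y=1) = 1.5613
  p(Y=2) = 1/4, H(X|Y=2) = 1.5000
H(X|Y) = 0.2500×1.5000 + 0.5000×1.5613 + 0.2500×1.5000 = 1.5306 bits


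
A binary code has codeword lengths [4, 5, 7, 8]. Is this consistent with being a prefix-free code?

Kraft inequality: Σ 2^(-l_i) ≤ 1 for prefix-free code
Calculating: 2^(-4) + 2^(-5) + 2^(-7) + 2^(-8)
= 0.0625 + 0.03125 + 0.0078125 + 0.00390625
= 0.1055
Since 0.1055 ≤ 1, prefix-free code exists


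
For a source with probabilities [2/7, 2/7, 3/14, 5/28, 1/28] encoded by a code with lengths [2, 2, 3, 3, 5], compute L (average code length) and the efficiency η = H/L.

Average length L = Σ p_i × l_i = 2.5000 bits
Entropy H = 2.1245 bits
Efficiency η = H/L × 100% = 84.98%


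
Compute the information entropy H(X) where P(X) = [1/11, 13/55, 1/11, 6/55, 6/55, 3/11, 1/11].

H(X) = -Σ p(x) log₂ p(x)
  -1/11 × log₂(1/11) = 0.3145
  -13/55 × log₂(13/55) = 0.4919
  -1/11 × log₂(1/11) = 0.3145
  -6/55 × log₂(6/55) = 0.3487
  -6/55 × log₂(6/55) = 0.3487
  -3/11 × log₂(3/11) = 0.5112
  -1/11 × log₂(1/11) = 0.3145
H(X) = 2.6439 bits


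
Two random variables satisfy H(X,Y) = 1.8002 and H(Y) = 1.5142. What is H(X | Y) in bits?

Chain rule: H(X,Y) = H(X|Y) + H(Y)
H(X|Y) = H(X,Y) - H(Y) = 1.8002 - 1.5142 = 0.286 bits


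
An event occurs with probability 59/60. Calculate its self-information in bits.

Information content I(x) = -log₂(p(x))
I = -log₂(59/60) = -log₂(0.9833)
I = 0.0242 bits


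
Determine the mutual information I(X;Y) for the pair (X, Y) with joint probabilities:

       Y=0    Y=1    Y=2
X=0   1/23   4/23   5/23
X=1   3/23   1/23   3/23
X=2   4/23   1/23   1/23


H(X) = 1.5505, H(Y) = 1.5653, H(X,Y) = 2.9097
I(X;Y) = H(X) + H(Y) - H(X,Y) = 0.2062 bits


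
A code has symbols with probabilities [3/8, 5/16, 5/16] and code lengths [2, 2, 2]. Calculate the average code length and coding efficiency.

Average length L = Σ p_i × l_i = 2.0000 bits
Entropy H = 1.5794 bits
Efficiency η = H/L × 100% = 78.97%


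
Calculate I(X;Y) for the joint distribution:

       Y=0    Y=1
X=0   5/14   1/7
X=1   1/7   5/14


H(X) = 1.0000, H(Y) = 1.0000, H(X,Y) = 1.8631
I(X;Y) = H(X) + H(Y) - H(X,Y) = 0.1369 bits


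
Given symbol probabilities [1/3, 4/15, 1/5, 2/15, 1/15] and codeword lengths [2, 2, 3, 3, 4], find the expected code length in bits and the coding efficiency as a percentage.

Average length L = Σ p_i × l_i = 2.4667 bits
Entropy H = 2.1493 bits
Efficiency η = H/L × 100% = 87.13%


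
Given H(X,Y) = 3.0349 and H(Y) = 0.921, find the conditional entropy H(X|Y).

Chain rule: H(X,Y) = H(X|Y) + H(Y)
H(X|Y) = H(X,Y) - H(Y) = 3.0349 - 0.921 = 2.1139 bits


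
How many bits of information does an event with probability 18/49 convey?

Information content I(x) = -log₂(p(x))
I = -log₂(18/49) = -log₂(0.3673)
I = 1.4448 bits


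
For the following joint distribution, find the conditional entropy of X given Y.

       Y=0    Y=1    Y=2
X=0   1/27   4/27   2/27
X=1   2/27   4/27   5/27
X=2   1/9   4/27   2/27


H(X|Y) = Σ_y p(y) H(X|Y=y)
  p(Y=0) = 2/9, H(X|Y=0) = 1.4591
  p(Y=1) = 4/9, H(X|Y=1) = 1.5850
  p(Y=2) = 1/3, H(X|Y=2) = 1.4355
H(X|Y) = 0.2222×1.4591 + 0.4444×1.5850 + 0.3333×1.4355 = 1.5072 bits


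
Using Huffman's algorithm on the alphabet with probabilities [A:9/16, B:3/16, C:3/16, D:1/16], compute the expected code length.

Huffman tree construction:
Combine smallest probabilities repeatedly
Resulting codes:
  A: 1 (length 1)
  B: 011 (length 3)
  C: 00 (length 2)
  D: 010 (length 3)
Average length = Σ p(s) × length(s) = 1.6875 bits


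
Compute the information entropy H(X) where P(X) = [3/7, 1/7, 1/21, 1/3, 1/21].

H(X) = -Σ p(x) log₂ p(x)
  -3/7 × log₂(3/7) = 0.5239
  -1/7 × log₂(1/7) = 0.4011
  -1/21 × log₂(1/21) = 0.2092
  -1/3 × log₂(1/3) = 0.5283
  -1/21 × log₂(1/21) = 0.2092
H(X) = 1.8716 bits


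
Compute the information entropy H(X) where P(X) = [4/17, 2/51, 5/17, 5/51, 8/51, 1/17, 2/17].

H(X) = -Σ p(x) log₂ p(x)
  -4/17 × log₂(4/17) = 0.4912
  -2/51 × log₂(2/51) = 0.1832
  -5/17 × log₂(5/17) = 0.5193
  -5/51 × log₂(5/51) = 0.3285
  -8/51 × log₂(8/51) = 0.4192
  -1/17 × log₂(1/17) = 0.2404
  -2/17 × log₂(2/17) = 0.3632
H(X) = 2.5450 bits


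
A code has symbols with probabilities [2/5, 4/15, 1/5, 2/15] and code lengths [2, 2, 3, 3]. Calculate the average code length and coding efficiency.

Average length L = Σ p_i × l_i = 2.3333 bits
Entropy H = 1.8892 bits
Efficiency η = H/L × 100% = 80.97%


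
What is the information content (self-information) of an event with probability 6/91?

Information content I(x) = -log₂(p(x))
I = -log₂(6/91) = -log₂(0.0659)
I = 3.9228 bits


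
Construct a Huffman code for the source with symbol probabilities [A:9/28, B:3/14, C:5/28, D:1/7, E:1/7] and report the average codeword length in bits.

Huffman tree construction:
Combine smallest probabilities repeatedly
Resulting codes:
  A: 11 (length 2)
  B: 01 (length 2)
  C: 00 (length 2)
  D: 100 (length 3)
  E: 101 (length 3)
Average length = Σ p(s) × length(s) = 2.2857 bits


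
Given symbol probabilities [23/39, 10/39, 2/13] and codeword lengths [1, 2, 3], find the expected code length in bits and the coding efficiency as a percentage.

Average length L = Σ p_i × l_i = 1.5641 bits
Entropy H = 1.3682 bits
Efficiency η = H/L × 100% = 87.47%


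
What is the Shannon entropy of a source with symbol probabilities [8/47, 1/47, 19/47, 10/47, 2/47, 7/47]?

H(X) = -Σ p(x) log₂ p(x)
  -8/47 × log₂(8/47) = 0.4348
  -1/47 × log₂(1/47) = 0.1182
  -19/47 × log₂(19/47) = 0.5282
  -10/47 × log₂(10/47) = 0.4750
  -2/47 × log₂(2/47) = 0.1938
  -7/47 × log₂(7/47) = 0.4092
H(X) = 2.1592 bits


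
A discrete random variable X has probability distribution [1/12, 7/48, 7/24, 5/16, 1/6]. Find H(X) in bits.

H(X) = -Σ p(x) log₂ p(x)
  -1/12 × log₂(1/12) = 0.2987
  -7/48 × log₂(7/48) = 0.4051
  -7/24 × log₂(7/24) = 0.5185
  -5/16 × log₂(5/16) = 0.5244
  -1/6 × log₂(1/6) = 0.4308
H(X) = 2.1775 bits


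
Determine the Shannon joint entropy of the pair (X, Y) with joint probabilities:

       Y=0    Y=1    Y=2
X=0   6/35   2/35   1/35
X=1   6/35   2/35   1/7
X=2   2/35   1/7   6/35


H(X,Y) = -Σ p(x,y) log₂ p(x,y)
  p(0,0)=6/35: -0.1714 × log₂(0.1714) = 0.4362
  p(0,1)=2/35: -0.0571 × log₂(0.0571) = 0.2360
  p(0,2)=1/35: -0.0286 × log₂(0.0286) = 0.1466
  p(1,0)=6/35: -0.1714 × log₂(0.1714) = 0.4362
  p(1,1)=2/35: -0.0571 × log₂(0.0571) = 0.2360
  p(1,2)=1/7: -0.1429 × log₂(0.1429) = 0.4011
  p(2,0)=2/35: -0.0571 × log₂(0.0571) = 0.2360
  p(2,1)=1/7: -0.1429 × log₂(0.1429) = 0.4011
  p(2,2)=6/35: -0.1714 × log₂(0.1714) = 0.4362
H(X,Y) = 2.9650 bits


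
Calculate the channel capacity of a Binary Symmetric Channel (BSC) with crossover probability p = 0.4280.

For BSC with error probability p:
C = 1 - H(p) where H(p) is binary entropy
H(0.4280) = -0.4280 × log₂(0.4280) - 0.5720 × log₂(0.5720)
H(p) = 0.9850
C = 1 - 0.9850 = 0.0150 bits/use


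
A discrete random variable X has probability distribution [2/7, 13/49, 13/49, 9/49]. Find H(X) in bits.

H(X) = -Σ p(x) log₂ p(x)
  -2/7 × log₂(2/7) = 0.5164
  -13/49 × log₂(13/49) = 0.5079
  -13/49 × log₂(13/49) = 0.5079
  -9/49 × log₂(9/49) = 0.4490
H(X) = 1.9812 bits


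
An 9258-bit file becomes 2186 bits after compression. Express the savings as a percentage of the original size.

Space savings = (1 - Compressed/Original) × 100%
= (1 - 2186/9258) × 100%
= 76.39%


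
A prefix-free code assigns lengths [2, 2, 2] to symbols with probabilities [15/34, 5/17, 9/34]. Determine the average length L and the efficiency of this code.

Average length L = Σ p_i × l_i = 2.0000 bits
Entropy H = 1.5477 bits
Efficiency η = H/L × 100% = 77.38%


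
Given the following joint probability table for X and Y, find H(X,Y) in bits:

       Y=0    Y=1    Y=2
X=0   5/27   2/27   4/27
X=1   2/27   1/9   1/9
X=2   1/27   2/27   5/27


H(X,Y) = -Σ p(x,y) log₂ p(x,y)
  p(0,0)=5/27: -0.1852 × log₂(0.1852) = 0.4505
  p(0,1)=2/27: -0.0741 × log₂(0.0741) = 0.2781
  p(0,2)=4/27: -0.1481 × log₂(0.1481) = 0.4081
  p(1,0)=2/27: -0.0741 × log₂(0.0741) = 0.2781
  p(1,1)=1/9: -0.1111 × log₂(0.1111) = 0.3522
  p(1,2)=1/9: -0.1111 × log₂(0.1111) = 0.3522
  p(2,0)=1/27: -0.0370 × log₂(0.0370) = 0.1761
  p(2,1)=2/27: -0.0741 × log₂(0.0741) = 0.2781
  p(2,2)=5/27: -0.1852 × log₂(0.1852) = 0.4505
H(X,Y) = 3.0242 bits


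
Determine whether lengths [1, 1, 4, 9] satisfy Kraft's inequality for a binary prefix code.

Kraft inequality: Σ 2^(-l_i) ≤ 1 for prefix-free code
Calculating: 2^(-1) + 2^(-1) + 2^(-4) + 2^(-9)
= 0.5 + 0.5 + 0.0625 + 0.001953125
= 1.0645
Since 1.0645 > 1, prefix-free code does not exist


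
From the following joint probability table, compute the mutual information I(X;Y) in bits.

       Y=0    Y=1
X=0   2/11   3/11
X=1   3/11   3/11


H(X) = 0.9940, H(Y) = 0.9940, H(X,Y) = 1.9808
I(X;Y) = H(X) + H(Y) - H(X,Y) = 0.0072 bits


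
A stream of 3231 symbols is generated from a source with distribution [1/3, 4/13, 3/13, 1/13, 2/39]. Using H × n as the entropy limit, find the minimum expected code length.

Entropy H = 2.0441 bits/symbol
Minimum bits = H × n = 2.0441 × 3231
= 6604.60 bits


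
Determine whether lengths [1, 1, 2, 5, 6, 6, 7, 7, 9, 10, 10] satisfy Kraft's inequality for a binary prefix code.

Kraft inequality: Σ 2^(-l_i) ≤ 1 for prefix-free code
Calculating: 2^(-1) + 2^(-1) + 2^(-2) + 2^(-5) + 2^(-6) + 2^(-6) + 2^(-7) + 2^(-7) + 2^(-9) + 2^(-10) + 2^(-10)
= 0.5 + 0.5 + 0.25 + 0.03125 + 0.015625 + 0.015625 + 0.0078125 + 0.0078125 + 0.001953125 + 0.0009765625 + 0.0009765625
= 1.3320
Since 1.3320 > 1, prefix-free code does not exist


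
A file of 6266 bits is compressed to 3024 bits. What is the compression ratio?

Compression ratio = Original / Compressed
= 6266 / 3024 = 2.07:1


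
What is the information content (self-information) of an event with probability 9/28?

Information content I(x) = -log₂(p(x))
I = -log₂(9/28) = -log₂(0.3214)
I = 1.6374 bits


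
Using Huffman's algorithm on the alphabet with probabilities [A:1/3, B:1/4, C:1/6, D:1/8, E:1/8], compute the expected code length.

Huffman tree construction:
Combine smallest probabilities repeatedly
Resulting codes:
  A: 11 (length 2)
  B: 01 (length 2)
  C: 00 (length 2)
  D: 100 (length 3)
  E: 101 (length 3)
Average length = Σ p(s) × length(s) = 2.2500 bits


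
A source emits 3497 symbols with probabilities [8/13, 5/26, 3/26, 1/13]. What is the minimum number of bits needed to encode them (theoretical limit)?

Entropy H = 1.5326 bits/symbol
Minimum bits = H × n = 1.5326 × 3497
= 5359.41 bits


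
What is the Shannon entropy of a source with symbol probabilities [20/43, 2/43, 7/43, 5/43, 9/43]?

H(X) = -Σ p(x) log₂ p(x)
  -20/43 × log₂(20/43) = 0.5136
  -2/43 × log₂(2/43) = 0.2059
  -7/43 × log₂(7/43) = 0.4263
  -5/43 × log₂(5/43) = 0.3610
  -9/43 × log₂(9/43) = 0.4723
H(X) = 1.9791 bits


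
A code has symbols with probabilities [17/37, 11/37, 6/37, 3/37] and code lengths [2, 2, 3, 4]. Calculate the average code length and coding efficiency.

Average length L = Σ p_i × l_i = 2.3243 bits
Entropy H = 1.7553 bits
Efficiency η = H/L × 100% = 75.52%


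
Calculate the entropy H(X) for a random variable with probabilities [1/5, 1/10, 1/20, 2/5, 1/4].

H(X) = -Σ p(x) log₂ p(x)
  -1/5 × log₂(1/5) = 0.4644
  -1/10 × log₂(1/10) = 0.3322
  -1/20 × log₂(1/20) = 0.2161
  -2/5 × log₂(2/5) = 0.5288
  -1/4 × log₂(1/4) = 0.5000
H(X) = 2.0414 bits


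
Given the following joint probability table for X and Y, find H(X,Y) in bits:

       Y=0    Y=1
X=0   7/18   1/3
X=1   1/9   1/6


H(X,Y) = -Σ p(x,y) log₂ p(x,y)
  p(0,0)=7/18: -0.3889 × log₂(0.3889) = 0.5299
  p(0,1)=1/3: -0.3333 × log₂(0.3333) = 0.5283
  p(1,0)=1/9: -0.1111 × log₂(0.1111) = 0.3522
  p(1,1)=1/6: -0.1667 × log₂(0.1667) = 0.4308
H(X,Y) = 1.8413 bits


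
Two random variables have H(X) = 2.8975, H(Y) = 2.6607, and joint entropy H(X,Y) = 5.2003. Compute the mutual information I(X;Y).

I(X;Y) = H(X) + H(Y) - H(X,Y)
I(X;Y) = 2.8975 + 2.6607 - 5.2003 = 0.3579 bits


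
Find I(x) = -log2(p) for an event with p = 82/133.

Information content I(x) = -log₂(p(x))
I = -log₂(82/133) = -log₂(0.6165)
I = 0.6977 bits


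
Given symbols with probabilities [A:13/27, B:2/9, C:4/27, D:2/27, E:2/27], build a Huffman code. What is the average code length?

Huffman tree construction:
Combine smallest probabilities repeatedly
Resulting codes:
  A: 0 (length 1)
  B: 10 (length 2)
  C: 110 (length 3)
  D: 1110 (length 4)
  E: 1111 (length 4)
Average length = Σ p(s) × length(s) = 1.9630 bits


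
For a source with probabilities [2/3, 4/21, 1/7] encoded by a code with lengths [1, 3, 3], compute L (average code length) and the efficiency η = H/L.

Average length L = Σ p_i × l_i = 1.6667 bits
Entropy H = 1.2467 bits
Efficiency η = H/L × 100% = 74.80%


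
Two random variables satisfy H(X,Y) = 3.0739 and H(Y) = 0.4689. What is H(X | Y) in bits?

Chain rule: H(X,Y) = H(X|Y) + H(Y)
H(X|Y) = H(X,Y) - H(Y) = 3.0739 - 0.4689 = 2.605 bits


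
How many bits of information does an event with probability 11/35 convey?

Information content I(x) = -log₂(p(x))
I = -log₂(11/35) = -log₂(0.3143)
I = 1.6699 bits


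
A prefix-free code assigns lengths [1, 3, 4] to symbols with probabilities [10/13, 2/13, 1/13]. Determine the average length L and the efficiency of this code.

Average length L = Σ p_i × l_i = 1.5385 bits
Entropy H = 0.9913 bits
Efficiency η = H/L × 100% = 64.43%


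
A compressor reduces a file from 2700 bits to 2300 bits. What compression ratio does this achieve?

Compression ratio = Original / Compressed
= 2700 / 2300 = 1.17:1


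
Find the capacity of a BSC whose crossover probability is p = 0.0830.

For BSC with error probability p:
C = 1 - H(p) where H(p) is binary entropy
H(0.0830) = -0.0830 × log₂(0.0830) - 0.9170 × log₂(0.9170)
H(p) = 0.4127
C = 1 - 0.4127 = 0.5873 bits/use


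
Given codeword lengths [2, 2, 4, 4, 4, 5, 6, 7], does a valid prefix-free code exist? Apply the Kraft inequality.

Kraft inequality: Σ 2^(-l_i) ≤ 1 for prefix-free code
Calculating: 2^(-2) + 2^(-2) + 2^(-4) + 2^(-4) + 2^(-4) + 2^(-5) + 2^(-6) + 2^(-7)
= 0.25 + 0.25 + 0.0625 + 0.0625 + 0.0625 + 0.03125 + 0.015625 + 0.0078125
= 0.7422
Since 0.7422 ≤ 1, prefix-free code exists


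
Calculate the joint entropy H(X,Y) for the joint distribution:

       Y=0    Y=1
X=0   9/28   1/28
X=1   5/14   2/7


H(X,Y) = -Σ p(x,y) log₂ p(x,y)
  p(0,0)=9/28: -0.3214 × log₂(0.3214) = 0.5263
  p(0,1)=1/28: -0.0357 × log₂(0.0357) = 0.1717
  p(1,0)=5/14: -0.3571 × log₂(0.3571) = 0.5305
  p(1,1)=2/7: -0.2857 × log₂(0.2857) = 0.5164
H(X,Y) = 1.7449 bits


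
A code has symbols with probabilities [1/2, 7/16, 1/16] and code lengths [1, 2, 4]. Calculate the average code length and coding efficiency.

Average length L = Σ p_i × l_i = 1.6250 bits
Entropy H = 1.2718 bits
Efficiency η = H/L × 100% = 78.26%


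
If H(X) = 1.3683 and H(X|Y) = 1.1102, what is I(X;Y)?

I(X;Y) = H(X) - H(X|Y)
I(X;Y) = 1.3683 - 1.1102 = 0.2581 bits


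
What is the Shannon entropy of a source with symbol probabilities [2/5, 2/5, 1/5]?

H(X) = -Σ p(x) log₂ p(x)
  -2/5 × log₂(2/5) = 0.5288
  -2/5 × log₂(2/5) = 0.5288
  -1/5 × log₂(1/5) = 0.4644
H(X) = 1.5219 bits


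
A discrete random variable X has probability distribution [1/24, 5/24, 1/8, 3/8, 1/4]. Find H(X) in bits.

H(X) = -Σ p(x) log₂ p(x)
  -1/24 × log₂(1/24) = 0.1910
  -5/24 × log₂(5/24) = 0.4715
  -1/8 × log₂(1/8) = 0.3750
  -3/8 × log₂(3/8) = 0.5306
  -1/4 × log₂(1/4) = 0.5000
H(X) = 2.0681 bits


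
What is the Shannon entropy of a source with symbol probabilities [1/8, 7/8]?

H(X) = -Σ p(x) log₂ p(x)
  -1/8 × log₂(1/8) = 0.3750
  -7/8 × log₂(7/8) = 0.1686
H(X) = 0.5436 bits


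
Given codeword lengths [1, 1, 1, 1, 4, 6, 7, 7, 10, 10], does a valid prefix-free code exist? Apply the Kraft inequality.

Kraft inequality: Σ 2^(-l_i) ≤ 1 for prefix-free code
Calculating: 2^(-1) + 2^(-1) + 2^(-1) + 2^(-1) + 2^(-4) + 2^(-6) + 2^(-7) + 2^(-7) + 2^(-10) + 2^(-10)
= 0.5 + 0.5 + 0.5 + 0.5 + 0.0625 + 0.015625 + 0.0078125 + 0.0078125 + 0.0009765625 + 0.0009765625
= 2.0957
Since 2.0957 > 1, prefix-free code does not exist


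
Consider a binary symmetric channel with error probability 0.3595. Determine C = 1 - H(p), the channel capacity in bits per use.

For BSC with error probability p:
C = 1 - H(p) where H(p) is binary entropy
H(0.3595) = -0.3595 × log₂(0.3595) - 0.6405 × log₂(0.6405)
H(p) = 0.9423
C = 1 - 0.9423 = 0.0577 bits/use


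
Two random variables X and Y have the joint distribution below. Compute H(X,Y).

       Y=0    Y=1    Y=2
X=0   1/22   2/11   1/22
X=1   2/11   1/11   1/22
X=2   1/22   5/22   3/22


H(X,Y) = -Σ p(x,y) log₂ p(x,y)
  p(0,0)=1/22: -0.0455 × log₂(0.0455) = 0.2027
  p(0,1)=2/11: -0.1818 × log₂(0.1818) = 0.4472
  p(0,2)=1/22: -0.0455 × log₂(0.0455) = 0.2027
  p(1,0)=2/11: -0.1818 × log₂(0.1818) = 0.4472
  p(1,1)=1/11: -0.0909 × log₂(0.0909) = 0.3145
  p(1,2)=1/22: -0.0455 × log₂(0.0455) = 0.2027
  p(2,0)=1/22: -0.0455 × log₂(0.0455) = 0.2027
  p(2,1)=5/22: -0.2273 × log₂(0.2273) = 0.4858
  p(2,2)=3/22: -0.1364 × log₂(0.1364) = 0.3920
H(X,Y) = 2.8974 bits


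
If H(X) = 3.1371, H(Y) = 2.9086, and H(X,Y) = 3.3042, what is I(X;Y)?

I(X;Y) = H(X) + H(Y) - H(X,Y)
I(X;Y) = 3.1371 + 2.9086 - 3.3042 = 2.7415 bits


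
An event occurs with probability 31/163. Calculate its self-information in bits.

Information content I(x) = -log₂(p(x))
I = -log₂(31/163) = -log₂(0.1902)
I = 2.3945 bits


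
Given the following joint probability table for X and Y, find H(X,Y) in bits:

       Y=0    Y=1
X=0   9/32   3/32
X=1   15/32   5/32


H(X,Y) = -Σ p(x,y) log₂ p(x,y)
  p(0,0)=9/32: -0.2812 × log₂(0.2812) = 0.5147
  p(0,1)=3/32: -0.0938 × log₂(0.0938) = 0.3202
  p(1,0)=15/32: -0.4688 × log₂(0.4688) = 0.5124
  p(1,1)=5/32: -0.1562 × log₂(0.1562) = 0.4184
H(X,Y) = 1.7657 bits


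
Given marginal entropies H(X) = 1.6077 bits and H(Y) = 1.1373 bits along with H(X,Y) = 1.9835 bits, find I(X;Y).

I(X;Y) = H(X) + H(Y) - H(X,Y)
I(X;Y) = 1.6077 + 1.1373 - 1.9835 = 0.7615 bits


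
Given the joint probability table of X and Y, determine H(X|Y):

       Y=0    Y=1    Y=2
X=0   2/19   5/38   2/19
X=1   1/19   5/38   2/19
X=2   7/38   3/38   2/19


H(X|Y) = Σ_y p(y) H(X|Y=y)
  p(Y=0) = 13/38, H(X|Y=0) = 1.4196
  p(Y=1) = 13/38, H(X|Y=1) = 1.5486
  p(Y=2) = 6/19, H(X|Y=2) = 1.5850
H(X|Y) = 0.3421×1.4196 + 0.3421×1.5486 + 0.3158×1.5850 = 1.5159 bits


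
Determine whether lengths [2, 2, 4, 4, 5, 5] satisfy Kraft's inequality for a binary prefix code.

Kraft inequality: Σ 2^(-l_i) ≤ 1 for prefix-free code
Calculating: 2^(-2) + 2^(-2) + 2^(-4) + 2^(-4) + 2^(-5) + 2^(-5)
= 0.25 + 0.25 + 0.0625 + 0.0625 + 0.03125 + 0.03125
= 0.6875
Since 0.6875 ≤ 1, prefix-free code exists


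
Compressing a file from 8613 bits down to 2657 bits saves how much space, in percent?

Space savings = (1 - Compressed/Original) × 100%
= (1 - 2657/8613) × 100%
= 69.15%


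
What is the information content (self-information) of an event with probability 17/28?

Information content I(x) = -log₂(p(x))
I = -log₂(17/28) = -log₂(0.6071)
I = 0.7199 bits


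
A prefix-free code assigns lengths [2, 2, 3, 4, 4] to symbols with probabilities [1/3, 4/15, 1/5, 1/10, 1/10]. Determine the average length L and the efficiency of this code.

Average length L = Σ p_i × l_i = 2.6000 bits
Entropy H = 2.1656 bits
Efficiency η = H/L × 100% = 83.29%


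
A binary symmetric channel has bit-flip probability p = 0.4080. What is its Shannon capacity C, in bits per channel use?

For BSC with error probability p:
C = 1 - H(p) where H(p) is binary entropy
H(0.4080) = -0.4080 × log₂(0.4080) - 0.5920 × log₂(0.5920)
H(p) = 0.9754
C = 1 - 0.9754 = 0.0246 bits/use


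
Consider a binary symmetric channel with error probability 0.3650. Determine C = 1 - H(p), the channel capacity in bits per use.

For BSC with error probability p:
C = 1 - H(p) where H(p) is binary entropy
H(0.3650) = -0.3650 × log₂(0.3650) - 0.6350 × log₂(0.6350)
H(p) = 0.9468
C = 1 - 0.9468 = 0.0532 bits/use


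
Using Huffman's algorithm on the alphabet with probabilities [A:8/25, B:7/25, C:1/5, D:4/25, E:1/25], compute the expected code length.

Huffman tree construction:
Combine smallest probabilities repeatedly
Resulting codes:
  A: 11 (length 2)
  B: 10 (length 2)
  C: 00 (length 2)
  D: 011 (length 3)
  E: 010 (length 3)
Average length = Σ p(s) × length(s) = 2.2000 bits


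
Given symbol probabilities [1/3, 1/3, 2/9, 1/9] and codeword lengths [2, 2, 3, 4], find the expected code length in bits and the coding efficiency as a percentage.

Average length L = Σ p_i × l_i = 2.4444 bits
Entropy H = 1.8911 bits
Efficiency η = H/L × 100% = 77.36%


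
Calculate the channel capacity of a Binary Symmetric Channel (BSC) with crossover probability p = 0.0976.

For BSC with error probability p:
C = 1 - H(p) where H(p) is binary entropy
H(0.0976) = -0.0976 × log₂(0.0976) - 0.9024 × log₂(0.9024)
H(p) = 0.4613
C = 1 - 0.4613 = 0.5387 bits/use


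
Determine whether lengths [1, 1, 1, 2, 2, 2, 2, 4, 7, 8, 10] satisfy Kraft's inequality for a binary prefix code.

Kraft inequality: Σ 2^(-l_i) ≤ 1 for prefix-free code
Calculating: 2^(-1) + 2^(-1) + 2^(-1) + 2^(-2) + 2^(-2) + 2^(-2) + 2^(-2) + 2^(-4) + 2^(-7) + 2^(-8) + 2^(-10)
= 0.5 + 0.5 + 0.5 + 0.25 + 0.25 + 0.25 + 0.25 + 0.0625 + 0.0078125 + 0.00390625 + 0.0009765625
= 2.5752
Since 2.5752 > 1, prefix-free code does not exist


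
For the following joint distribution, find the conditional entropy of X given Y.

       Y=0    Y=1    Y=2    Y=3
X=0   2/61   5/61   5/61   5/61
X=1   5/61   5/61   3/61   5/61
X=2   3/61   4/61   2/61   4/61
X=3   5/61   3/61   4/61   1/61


H(X|Y) = Σ_y p(y) H(X|Y=y)
  p(Y=0) = 15/61, H(X|Y=0) = 1.9086
  p(Y=1) = 17/61, H(X|Y=1) = 1.9713
  p(Y=2) = 14/61, H(X|Y=2) = 1.9242
  p(Y=3) = 15/61, H(X|Y=3) = 1.8256
H(X|Y) = 0.2459×1.9086 + 0.2787×1.9713 + 0.2295×1.9242 + 0.2459×1.8256 = 1.9093 bits


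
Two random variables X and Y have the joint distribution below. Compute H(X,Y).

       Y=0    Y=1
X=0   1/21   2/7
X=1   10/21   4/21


H(X,Y) = -Σ p(x,y) log₂ p(x,y)
  p(0,0)=1/21: -0.0476 × log₂(0.0476) = 0.2092
  p(0,1)=2/7: -0.2857 × log₂(0.2857) = 0.5164
  p(1,0)=10/21: -0.4762 × log₂(0.4762) = 0.5097
  p(1,1)=4/21: -0.1905 × log₂(0.1905) = 0.4557
H(X,Y) = 1.6909 bits


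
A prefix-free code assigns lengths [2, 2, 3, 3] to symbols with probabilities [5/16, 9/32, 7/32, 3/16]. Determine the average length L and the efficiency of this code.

Average length L = Σ p_i × l_i = 2.4062 bits
Entropy H = 1.9716 bits
Efficiency η = H/L × 100% = 81.94%


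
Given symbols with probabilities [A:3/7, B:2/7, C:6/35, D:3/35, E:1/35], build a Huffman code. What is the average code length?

Huffman tree construction:
Combine smallest probabilities repeatedly
Resulting codes:
  A: 0 (length 1)
  B: 10 (length 2)
  C: 111 (length 3)
  D: 1101 (length 4)
  E: 1100 (length 4)
Average length = Σ p(s) × length(s) = 1.9714 bits


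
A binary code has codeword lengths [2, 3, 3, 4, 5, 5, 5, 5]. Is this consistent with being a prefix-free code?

Kraft inequality: Σ 2^(-l_i) ≤ 1 for prefix-free code
Calculating: 2^(-2) + 2^(-3) + 2^(-3) + 2^(-4) + 2^(-5) + 2^(-5) + 2^(-5) + 2^(-5)
= 0.25 + 0.125 + 0.125 + 0.0625 + 0.03125 + 0.03125 + 0.03125 + 0.03125
= 0.6875
Since 0.6875 ≤ 1, prefix-free code exists


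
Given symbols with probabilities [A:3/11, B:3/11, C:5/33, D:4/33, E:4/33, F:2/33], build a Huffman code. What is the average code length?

Huffman tree construction:
Combine smallest probabilities repeatedly
Resulting codes:
  A: 01 (length 2)
  B: 10 (length 2)
  C: 111 (length 3)
  D: 001 (length 3)
  E: 110 (length 3)
  F: 000 (length 3)
Average length = Σ p(s) × length(s) = 2.4545 bits


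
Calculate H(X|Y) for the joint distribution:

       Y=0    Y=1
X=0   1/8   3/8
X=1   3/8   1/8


H(X|Y) = Σ_y p(y) H(X|Y=y)
  p(Y=0) = 1/2, H(X|Y=0) = 0.8113
  p(Y=1) = 1/2, H(X|Y=1) = 0.8113
H(X|Y) = 0.5000×0.8113 + 0.5000×0.8113 = 0.8113 bits


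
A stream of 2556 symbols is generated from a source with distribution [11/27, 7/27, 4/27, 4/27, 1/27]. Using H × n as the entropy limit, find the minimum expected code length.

Entropy H = 2.0251 bits/symbol
Minimum bits = H × n = 2.0251 × 2556
= 5176.06 bits


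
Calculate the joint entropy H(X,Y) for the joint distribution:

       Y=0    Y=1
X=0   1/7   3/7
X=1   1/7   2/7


H(X,Y) = -Σ p(x,y) log₂ p(x,y)
  p(0,0)=1/7: -0.1429 × log₂(0.1429) = 0.4011
  p(0,1)=3/7: -0.4286 × log₂(0.4286) = 0.5239
  p(1,0)=1/7: -0.1429 × log₂(0.1429) = 0.4011
  p(1,1)=2/7: -0.2857 × log₂(0.2857) = 0.5164
H(X,Y) = 1.8424 bits


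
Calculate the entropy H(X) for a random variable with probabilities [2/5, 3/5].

H(X) = -Σ p(x) log₂ p(x)
  -2/5 × log₂(2/5) = 0.5288
  -3/5 × log₂(3/5) = 0.4422
H(X) = 0.9710 bits


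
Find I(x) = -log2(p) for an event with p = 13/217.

Information content I(x) = -log₂(p(x))
I = -log₂(13/217) = -log₂(0.0599)
I = 4.0611 bits


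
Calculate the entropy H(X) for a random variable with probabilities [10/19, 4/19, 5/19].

H(X) = -Σ p(x) log₂ p(x)
  -10/19 × log₂(10/19) = 0.4874
  -4/19 × log₂(4/19) = 0.4732
  -5/19 × log₂(5/19) = 0.5068
H(X) = 1.4675 bits


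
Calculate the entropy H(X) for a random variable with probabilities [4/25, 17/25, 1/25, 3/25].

H(X) = -Σ p(x) log₂ p(x)
  -4/25 × log₂(4/25) = 0.4230
  -17/25 × log₂(17/25) = 0.3783
  -1/25 × log₂(1/25) = 0.1858
  -3/25 × log₂(3/25) = 0.3671
H(X) = 1.3542 bits


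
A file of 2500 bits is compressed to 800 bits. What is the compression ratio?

Compression ratio = Original / Compressed
= 2500 / 800 = 3.12:1


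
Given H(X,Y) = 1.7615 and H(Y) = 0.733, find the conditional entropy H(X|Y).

Chain rule: H(X,Y) = H(X|Y) + H(Y)
H(X|Y) = H(X,Y) - H(Y) = 1.7615 - 0.733 = 1.0285 bits


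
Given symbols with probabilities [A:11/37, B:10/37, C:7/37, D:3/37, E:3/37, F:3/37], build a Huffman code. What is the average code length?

Huffman tree construction:
Combine smallest probabilities repeatedly
Resulting codes:
  A: 11 (length 2)
  B: 10 (length 2)
  C: 00 (length 2)
  D: 0110 (length 4)
  E: 0111 (length 4)
  F: 010 (length 3)
Average length = Σ p(s) × length(s) = 2.4054 bits


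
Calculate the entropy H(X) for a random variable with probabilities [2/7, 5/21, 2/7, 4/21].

H(X) = -Σ p(x) log₂ p(x)
  -2/7 × log₂(2/7) = 0.5164
  -5/21 × log₂(5/21) = 0.4929
  -2/7 × log₂(2/7) = 0.5164
  -4/21 × log₂(4/21) = 0.4557
H(X) = 1.9814 bits


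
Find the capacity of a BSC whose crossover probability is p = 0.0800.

For BSC with error probability p:
C = 1 - H(p) where H(p) is binary entropy
H(0.0800) = -0.0800 × log₂(0.0800) - 0.9200 × log₂(0.9200)
H(p) = 0.4022
C = 1 - 0.4022 = 0.5978 bits/use


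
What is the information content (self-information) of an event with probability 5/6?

Information content I(x) = -log₂(p(x))
I = -log₂(5/6) = -log₂(0.8333)
I = 0.2630 bits


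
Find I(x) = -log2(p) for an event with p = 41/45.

Information content I(x) = -log₂(p(x))
I = -log₂(41/45) = -log₂(0.9111)
I = 0.1343 bits


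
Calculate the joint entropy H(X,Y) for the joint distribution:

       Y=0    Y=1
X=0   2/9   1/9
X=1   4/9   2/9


H(X,Y) = -Σ p(x,y) log₂ p(x,y)
  p(0,0)=2/9: -0.2222 × log₂(0.2222) = 0.4822
  p(0,1)=1/9: -0.1111 × log₂(0.1111) = 0.3522
  p(1,0)=4/9: -0.4444 × log₂(0.4444) = 0.5200
  p(1,1)=2/9: -0.2222 × log₂(0.2222) = 0.4822
H(X,Y) = 1.8366 bits


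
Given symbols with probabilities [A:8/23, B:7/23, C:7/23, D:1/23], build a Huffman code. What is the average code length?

Huffman tree construction:
Combine smallest probabilities repeatedly
Resulting codes:
  A: 11 (length 2)
  B: 01 (length 2)
  C: 10 (length 2)
  D: 00 (length 2)
Average length = Σ p(s) × length(s) = 2.0000 bits


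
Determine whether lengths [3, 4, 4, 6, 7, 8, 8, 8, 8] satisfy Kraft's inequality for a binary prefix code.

Kraft inequality: Σ 2^(-l_i) ≤ 1 for prefix-free code
Calculating: 2^(-3) + 2^(-4) + 2^(-4) + 2^(-6) + 2^(-7) + 2^(-8) + 2^(-8) + 2^(-8) + 2^(-8)
= 0.125 + 0.0625 + 0.0625 + 0.015625 + 0.0078125 + 0.00390625 + 0.00390625 + 0.00390625 + 0.00390625
= 0.2891
Since 0.2891 ≤ 1, prefix-free code exists


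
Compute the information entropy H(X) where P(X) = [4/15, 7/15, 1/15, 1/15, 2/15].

H(X) = -Σ p(x) log₂ p(x)
  -4/15 × log₂(4/15) = 0.5085
  -7/15 × log₂(7/15) = 0.5131
  -1/15 × log₂(1/15) = 0.2605
  -1/15 × log₂(1/15) = 0.2605
  -2/15 × log₂(2/15) = 0.3876
H(X) = 1.9301 bits


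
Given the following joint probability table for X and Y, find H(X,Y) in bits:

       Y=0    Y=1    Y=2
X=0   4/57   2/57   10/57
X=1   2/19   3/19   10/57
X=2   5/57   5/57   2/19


H(X,Y) = -Σ p(x,y) log₂ p(x,y)
  p(0,0)=4/57: -0.0702 × log₂(0.0702) = 0.2690
  p(0,1)=2/57: -0.0351 × log₂(0.0351) = 0.1696
  p(0,2)=10/57: -0.1754 × log₂(0.1754) = 0.4405
  p(1,0)=2/19: -0.1053 × log₂(0.1053) = 0.3419
  p(1,1)=3/19: -0.1579 × log₂(0.1579) = 0.4205
  p(1,2)=10/57: -0.1754 × log₂(0.1754) = 0.4405
  p(2,0)=5/57: -0.0877 × log₂(0.0877) = 0.3080
  p(2,1)=5/57: -0.0877 × log₂(0.0877) = 0.3080
  p(2,2)=2/19: -0.1053 × log₂(0.1053) = 0.3419
H(X,Y) = 3.0398 bits


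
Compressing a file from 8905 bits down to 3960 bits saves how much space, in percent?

Space savings = (1 - Compressed/Original) × 100%
= (1 - 3960/8905) × 100%
= 55.53%


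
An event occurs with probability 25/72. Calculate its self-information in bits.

Information content I(x) = -log₂(p(x))
I = -log₂(25/72) = -log₂(0.3472)
I = 1.5261 bits


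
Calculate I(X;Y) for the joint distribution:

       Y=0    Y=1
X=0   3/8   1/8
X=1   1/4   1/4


H(X) = 1.0000, H(Y) = 0.9544, H(X,Y) = 1.9056
I(X;Y) = H(X) + H(Y) - H(X,Y) = 0.0488 bits


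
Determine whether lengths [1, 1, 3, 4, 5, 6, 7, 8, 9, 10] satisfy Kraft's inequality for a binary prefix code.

Kraft inequality: Σ 2^(-l_i) ≤ 1 for prefix-free code
Calculating: 2^(-1) + 2^(-1) + 2^(-3) + 2^(-4) + 2^(-5) + 2^(-6) + 2^(-7) + 2^(-8) + 2^(-9) + 2^(-10)
= 0.5 + 0.5 + 0.125 + 0.0625 + 0.03125 + 0.015625 + 0.0078125 + 0.00390625 + 0.001953125 + 0.0009765625
= 1.2490
Since 1.2490 > 1, prefix-free code does not exist


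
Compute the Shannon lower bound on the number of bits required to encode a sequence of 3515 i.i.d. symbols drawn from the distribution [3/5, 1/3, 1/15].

Entropy H = 1.2310 bits/symbol
Minimum bits = H × n = 1.2310 × 3515
= 4326.82 bits


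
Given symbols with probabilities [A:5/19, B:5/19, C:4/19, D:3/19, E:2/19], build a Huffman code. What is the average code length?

Huffman tree construction:
Combine smallest probabilities repeatedly
Resulting codes:
  A: 01 (length 2)
  B: 10 (length 2)
  C: 00 (length 2)
  D: 111 (length 3)
  E: 110 (length 3)
Average length = Σ p(s) × length(s) = 2.2632 bits


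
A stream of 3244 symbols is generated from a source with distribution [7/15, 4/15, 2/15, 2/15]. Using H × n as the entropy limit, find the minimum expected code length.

Entropy H = 1.7968 bits/symbol
Minimum bits = H × n = 1.7968 × 3244
= 5828.79 bits


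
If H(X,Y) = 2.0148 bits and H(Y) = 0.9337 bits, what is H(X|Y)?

Chain rule: H(X,Y) = H(X|Y) + H(Y)
H(X|Y) = H(X,Y) - H(Y) = 2.0148 - 0.9337 = 1.0811 bits


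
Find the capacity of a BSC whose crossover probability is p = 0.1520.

For BSC with error probability p:
C = 1 - H(p) where H(p) is binary entropy
H(0.1520) = -0.1520 × log₂(0.1520) - 0.8480 × log₂(0.8480)
H(p) = 0.6148
C = 1 - 0.6148 = 0.3852 bits/use


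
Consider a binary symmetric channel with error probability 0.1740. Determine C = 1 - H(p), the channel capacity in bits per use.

For BSC with error probability p:
C = 1 - H(p) where H(p) is binary entropy
H(0.1740) = -0.1740 × log₂(0.1740) - 0.8260 × log₂(0.8260)
H(p) = 0.6668
C = 1 - 0.6668 = 0.3332 bits/use


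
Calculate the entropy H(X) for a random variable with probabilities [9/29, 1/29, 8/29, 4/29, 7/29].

H(X) = -Σ p(x) log₂ p(x)
  -9/29 × log₂(9/29) = 0.5239
  -1/29 × log₂(1/29) = 0.1675
  -8/29 × log₂(8/29) = 0.5125
  -4/29 × log₂(4/29) = 0.3942
  -7/29 × log₂(7/29) = 0.4950
H(X) = 2.0931 bits


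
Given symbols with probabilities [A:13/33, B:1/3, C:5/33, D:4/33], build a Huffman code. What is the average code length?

Huffman tree construction:
Combine smallest probabilities repeatedly
Resulting codes:
  A: 0 (length 1)
  B: 11 (length 2)
  C: 101 (length 3)
  D: 100 (length 3)
Average length = Σ p(s) × length(s) = 1.8788 bits


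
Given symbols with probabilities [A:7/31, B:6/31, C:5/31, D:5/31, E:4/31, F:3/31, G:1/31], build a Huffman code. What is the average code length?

Huffman tree construction:
Combine smallest probabilities repeatedly
Resulting codes:
  A: 01 (length 2)
  B: 00 (length 2)
  C: 110 (length 3)
  D: 111 (length 3)
  E: 100 (length 3)
  F: 1011 (length 4)
  G: 1010 (length 4)
Average length = Σ p(s) × length(s) = 2.7097 bits


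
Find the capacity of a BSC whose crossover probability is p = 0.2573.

For BSC with error probability p:
C = 1 - H(p) where H(p) is binary entropy
H(0.2573) = -0.2573 × log₂(0.2573) - 0.7427 × log₂(0.7427)
H(p) = 0.8226
C = 1 - 0.8226 = 0.1774 bits/use


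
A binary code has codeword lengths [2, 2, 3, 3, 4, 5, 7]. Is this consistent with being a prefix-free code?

Kraft inequality: Σ 2^(-l_i) ≤ 1 for prefix-free code
Calculating: 2^(-2) + 2^(-2) + 2^(-3) + 2^(-3) + 2^(-4) + 2^(-5) + 2^(-7)
= 0.25 + 0.25 + 0.125 + 0.125 + 0.0625 + 0.03125 + 0.0078125
= 0.8516
Since 0.8516 ≤ 1, prefix-free code exists


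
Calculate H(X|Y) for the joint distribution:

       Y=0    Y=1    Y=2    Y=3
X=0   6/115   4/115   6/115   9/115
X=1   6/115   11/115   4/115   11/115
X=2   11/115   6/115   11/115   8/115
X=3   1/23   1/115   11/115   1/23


H(X|Y) = Σ_y p(y) H(X|Y=y)
  p(Y=0) = 28/115, H(X|Y=0) = 1.9258
  p(Y=1) = 22/115, H(X|Y=1) = 1.6611
  p(Y=2) = 32/115, H(X|Y=2) = 1.8870
  p(Y=3) = 33/115, H(X|Y=3) = 1.9476
H(X|Y) = 0.2435×1.9258 + 0.1913×1.6611 + 0.2783×1.8870 + 0.2870×1.9476 = 1.8706 bits
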